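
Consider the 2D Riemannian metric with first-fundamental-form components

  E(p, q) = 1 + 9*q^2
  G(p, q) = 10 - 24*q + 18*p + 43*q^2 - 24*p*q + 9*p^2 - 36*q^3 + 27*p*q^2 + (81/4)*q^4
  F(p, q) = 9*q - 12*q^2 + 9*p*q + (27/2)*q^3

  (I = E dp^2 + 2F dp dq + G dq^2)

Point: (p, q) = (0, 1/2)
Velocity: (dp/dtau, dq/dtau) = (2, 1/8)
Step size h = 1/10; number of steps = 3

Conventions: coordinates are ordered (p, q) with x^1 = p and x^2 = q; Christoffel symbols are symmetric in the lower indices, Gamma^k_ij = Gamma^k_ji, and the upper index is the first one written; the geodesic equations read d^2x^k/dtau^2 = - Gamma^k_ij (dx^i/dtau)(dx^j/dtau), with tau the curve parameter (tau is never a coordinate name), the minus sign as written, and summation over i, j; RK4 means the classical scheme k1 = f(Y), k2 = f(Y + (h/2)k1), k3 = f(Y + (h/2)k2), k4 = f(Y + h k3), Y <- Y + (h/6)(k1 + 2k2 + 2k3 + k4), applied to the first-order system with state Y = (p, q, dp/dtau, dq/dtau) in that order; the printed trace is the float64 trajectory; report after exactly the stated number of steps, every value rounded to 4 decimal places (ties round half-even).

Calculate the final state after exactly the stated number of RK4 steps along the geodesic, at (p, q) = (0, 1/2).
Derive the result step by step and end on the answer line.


f(Y) = (dp/dtau, dq/dtau, -Gamma^p_ij Y'^i Y'^j, -Gamma^q_ij Y'^i Y'^j) with the Gammas evaluated at the stage position; h = 0.100000; intermediate values shown to 6 dp
step 0: p = 0.0000, q = 0.5000, dp/dtau = 2.0000, dq/dtau = 0.1250
step 1:
  k1: at (p, q) = (0.000000, 0.500000), (dp/dtau, dq/dtau) = (2.000000, 0.125000); Gamma_ppp = 0.000000, Gamma_ppq = 0.579477, Gamma_pqq = 0.096579, Gamma_qpp = 0.000000, Gamma_qpq = 0.820926, Gamma_qqq = 0.136821; k1 = (2.000000, 0.125000, -0.291247, -0.412601)
  k2: at (p, q) = (0.100000, 0.506250), (dp/dtau, dq/dtau) = (1.985438, 0.104370); Gamma_ppp = 0.000000, Gamma_ppq = 0.495070, Gamma_pqq = 0.091794, Gamma_qpp = 0.000000, Gamma_qpq = 0.791558, Gamma_qqq = 0.146768; k2 = (1.985438, 0.104370, -0.206177, -0.329652)
  k3: at (p, q) = (0.099272, 0.505218), (dp/dtau, dq/dtau) = (1.989691, 0.108517); Gamma_ppp = 0.000000, Gamma_ppq = 0.495286, Gamma_pqq = 0.090302, Gamma_qpp = 0.000000, Gamma_qpq = 0.792620, Gamma_qqq = 0.144512; k3 = (1.989691, 0.108517, -0.214944, -0.343981)
  k4: at (p, q) = (0.198969, 0.510852), (dp/dtau, dq/dtau) = (1.978506, 0.090602); Gamma_ppp = 0.000000, Gamma_ppq = 0.426106, Gamma_pqq = 0.084890, Gamma_qpp = 0.000000, Gamma_qpq = 0.758445, Gamma_qqq = 0.151099; k4 = (1.978506, 0.090602, -0.153461, -0.273152)
  Y <- Y + (h/6)(k1 + 2k2 + 2k3 + k4): p = 0.1988, q = 0.5107, dp/dtau = 1.9786, dq/dtau = 0.0911
step 2:
  k1: at (p, q) = (0.198813, 0.510690), (dp/dtau, dq/dtau) = (1.978551, 0.091116); Gamma_ppp = 0.000000, Gamma_ppq = 0.426151, Gamma_pqq = 0.084691, Gamma_qpp = 0.000000, Gamma_qpq = 0.758609, Gamma_qqq = 0.150763; k1 = (1.978551, 0.091116, -0.154355, -0.274773)
  k2: at (p, q) = (0.297740, 0.515245), (dp/dtau, dq/dtau) = (1.970833, 0.077378); Gamma_ppp = 0.000000, Gamma_ppq = 0.369459, Gamma_pqq = 0.078474, Gamma_qpp = 0.000000, Gamma_qpq = 0.723481, Gamma_qqq = 0.153669; k2 = (1.970833, 0.077378, -0.113154, -0.221580)
  k3: at (p, q) = (0.297354, 0.514558), (dp/dtau, dq/dtau) = (1.972893, 0.080037); Gamma_ppp = 0.000000, Gamma_ppq = 0.369437, Gamma_pqq = 0.077708, Gamma_qpp = 0.000000, Gamma_qpq = 0.724023, Gamma_qqq = 0.152293; k3 = (1.972893, 0.080037, -0.117170, -0.229630)
  k4: at (p, q) = (0.396102, 0.518693), (dp/dtau, dq/dtau) = (1.966834, 0.068153); Gamma_ppp = 0.000000, Gamma_ppq = 0.322574, Gamma_pqq = 0.071852, Gamma_qpp = 0.000000, Gamma_qpq = 0.689108, Gamma_qqq = 0.153497; k4 = (1.966834, 0.068153, -0.086813, -0.185458)
  Y <- Y + (h/6)(k1 + 2k2 + 2k3 + k4): p = 0.3960, q = 0.5186, dp/dtau = 1.9669, dq/dtau = 0.0684
step 3:
  k1: at (p, q) = (0.396027, 0.518591), (dp/dtau, dq/dtau) = (1.966854, 0.068406); Gamma_ppp = 0.000000, Gamma_ppq = 0.322575, Gamma_pqq = 0.071754, Gamma_qpp = 0.000000, Gamma_qpq = 0.689186, Gamma_qqq = 0.153303; k1 = (1.966854, 0.068406, -0.087137, -0.186169)
  k2: at (p, q) = (0.494369, 0.522012), (dp/dtau, dq/dtau) = (1.962497, 0.059097); Gamma_ppp = 0.000000, Gamma_ppq = 0.283595, Gamma_pqq = 0.065993, Gamma_qpp = 0.000000, Gamma_qpq = 0.655785, Gamma_qqq = 0.152602; k2 = (1.962497, 0.059097, -0.066012, -0.152646)
  k3: at (p, q) = (0.494152, 0.521546), (dp/dtau, dq/dtau) = (1.963553, 0.060773); Gamma_ppp = 0.000000, Gamma_ppq = 0.283538, Gamma_pqq = 0.065584, Gamma_qpp = 0.000000, Gamma_qpq = 0.656061, Gamma_qqq = 0.151750; k3 = (1.963553, 0.060773, -0.067912, -0.157138)
  k4: at (p, q) = (0.592382, 0.524669), (dp/dtau, dq/dtau) = (1.960063, 0.052692); Gamma_ppp = 0.000000, Gamma_ppq = 0.250876, Gamma_pqq = 0.060379, Gamma_qpp = 0.000000, Gamma_qpq = 0.624354, Gamma_qqq = 0.150265; k4 = (1.960063, 0.052692, -0.051988, -0.129383)
  Y <- Y + (h/6)(k1 + 2k2 + 2k3 + k4): p = 0.5923, q = 0.5246, dp/dtau = 1.9601, dq/dtau = 0.0528

Answer: p = 0.5923, q = 0.5246, dp/dtau = 1.9601, dq/dtau = 0.0528


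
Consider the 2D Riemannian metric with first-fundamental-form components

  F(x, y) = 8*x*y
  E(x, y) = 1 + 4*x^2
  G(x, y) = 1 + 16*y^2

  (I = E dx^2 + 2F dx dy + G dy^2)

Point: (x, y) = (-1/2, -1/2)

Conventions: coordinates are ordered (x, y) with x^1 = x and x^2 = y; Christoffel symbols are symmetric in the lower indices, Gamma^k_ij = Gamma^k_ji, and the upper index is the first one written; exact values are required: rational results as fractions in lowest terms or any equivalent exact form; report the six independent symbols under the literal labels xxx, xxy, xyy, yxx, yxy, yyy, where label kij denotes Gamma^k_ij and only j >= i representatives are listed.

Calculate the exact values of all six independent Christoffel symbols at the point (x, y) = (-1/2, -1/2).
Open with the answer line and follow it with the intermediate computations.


Answer: Gamma_xxx = -1/3, Gamma_xxy = 0, Gamma_xyy = -2/3, Gamma_yxx = -2/3, Gamma_yxy = 0, Gamma_yyy = -4/3

E = 2, F = 2, G = 5 at the point
E_x = -4, E_y = 0, F_x = -4, F_y = -4, G_x = 0, G_y = -16
EG - F^2 = 6;  g^inv = (1/6) * [[5, -2], [-2, 2]]
first-kind symbols [ij,l] = (1/2)(d_i g_jl + d_j g_il - d_l g_ij): [xx,x] = E_x/2 = -2, [xx,y] = F_x - E_y/2 = -4, [xy,x] = E_y/2 = 0, [xy,y] = G_x/2 = 0, [yy,x] = F_y - G_x/2 = -4, [yy,y] = G_y/2 = -8
Gamma^x_ij = (G*[ij,x] - F*[ij,y])/(EG - F^2), Gamma^y_ij = (E*[ij,y] - F*[ij,x])/(EG - F^2)


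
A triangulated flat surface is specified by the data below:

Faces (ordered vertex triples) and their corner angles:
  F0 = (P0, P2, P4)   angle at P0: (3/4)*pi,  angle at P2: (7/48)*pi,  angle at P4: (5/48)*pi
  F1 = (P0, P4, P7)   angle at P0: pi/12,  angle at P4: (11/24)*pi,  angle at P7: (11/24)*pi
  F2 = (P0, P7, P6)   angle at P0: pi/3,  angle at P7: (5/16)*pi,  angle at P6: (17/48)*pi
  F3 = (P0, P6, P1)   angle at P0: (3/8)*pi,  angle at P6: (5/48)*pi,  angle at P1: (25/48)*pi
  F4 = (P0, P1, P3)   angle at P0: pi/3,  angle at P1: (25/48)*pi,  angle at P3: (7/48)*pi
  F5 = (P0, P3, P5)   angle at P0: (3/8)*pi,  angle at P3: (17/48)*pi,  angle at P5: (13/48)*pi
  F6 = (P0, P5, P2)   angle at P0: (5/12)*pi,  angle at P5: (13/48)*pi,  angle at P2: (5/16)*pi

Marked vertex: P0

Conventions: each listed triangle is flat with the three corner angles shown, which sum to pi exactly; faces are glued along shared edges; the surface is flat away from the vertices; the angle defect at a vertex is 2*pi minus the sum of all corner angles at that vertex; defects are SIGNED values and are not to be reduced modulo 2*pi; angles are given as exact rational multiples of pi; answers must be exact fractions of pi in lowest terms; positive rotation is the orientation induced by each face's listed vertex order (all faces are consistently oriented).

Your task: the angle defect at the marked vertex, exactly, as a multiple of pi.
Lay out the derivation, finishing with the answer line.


Sum of corner angles at P0: (8/3)*pi
defect = 2*pi - (8/3)*pi

Answer: defect(P0) = (-2/3)*pi


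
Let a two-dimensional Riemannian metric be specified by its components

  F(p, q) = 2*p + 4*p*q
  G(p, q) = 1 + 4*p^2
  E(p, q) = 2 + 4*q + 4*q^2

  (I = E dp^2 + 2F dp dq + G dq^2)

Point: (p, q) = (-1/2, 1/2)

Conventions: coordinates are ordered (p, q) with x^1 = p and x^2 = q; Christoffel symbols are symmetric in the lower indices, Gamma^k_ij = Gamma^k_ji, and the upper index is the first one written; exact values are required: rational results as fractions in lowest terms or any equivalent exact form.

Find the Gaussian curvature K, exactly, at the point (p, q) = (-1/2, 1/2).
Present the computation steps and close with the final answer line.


E = 5, F = -2, G = 2, EG - F^2 = 6 at the point
E_p = 0, E_q = 8, F_p = 4, F_q = -2, G_p = -4, G_q = 0
E_qq = 8, F_pq = 4, G_pp = 8
By Brioschi, K is (det M1 - det M2) divided by (EG - F^2) squared.
M1 = [[-E_qq/2 + F_pq - G_pp/2, E_p/2, F_p - E_q/2], [F_q - G_p/2, E, F], [G_q/2, F, G]] = [[-4, 0, 0], [0, 5, -2], [0, -2, 2]]; det M1 = -24
M2 = [[0, E_q/2, G_p/2], [E_q/2, E, F], [G_p/2, F, G]] = [[0, 4, -2], [4, 5, -2], [-2, -2, 2]]; det M2 = -20
det M1 - det M2 = -4; K = -4 / (6)^2 = -1/9

Answer: K = -1/9


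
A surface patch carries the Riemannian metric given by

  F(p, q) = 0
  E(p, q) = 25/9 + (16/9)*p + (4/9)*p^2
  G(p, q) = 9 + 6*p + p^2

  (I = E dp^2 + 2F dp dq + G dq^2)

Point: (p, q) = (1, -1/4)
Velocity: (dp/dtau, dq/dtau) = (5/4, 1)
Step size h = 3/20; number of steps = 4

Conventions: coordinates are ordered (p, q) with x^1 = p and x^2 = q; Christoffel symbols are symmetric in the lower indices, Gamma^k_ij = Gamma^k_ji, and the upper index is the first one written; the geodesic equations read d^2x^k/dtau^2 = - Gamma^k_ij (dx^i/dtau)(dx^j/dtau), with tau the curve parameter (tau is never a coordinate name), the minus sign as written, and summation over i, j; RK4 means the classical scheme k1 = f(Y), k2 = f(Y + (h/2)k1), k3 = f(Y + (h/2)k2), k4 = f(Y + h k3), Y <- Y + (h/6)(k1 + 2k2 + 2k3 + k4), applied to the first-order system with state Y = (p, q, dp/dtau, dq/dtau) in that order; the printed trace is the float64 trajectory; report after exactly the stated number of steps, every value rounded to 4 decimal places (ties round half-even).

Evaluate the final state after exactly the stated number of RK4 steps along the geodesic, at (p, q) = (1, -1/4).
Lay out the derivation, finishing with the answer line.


f(Y) = (dp/dtau, dq/dtau, -Gamma^p_ij Y'^i Y'^j, -Gamma^q_ij Y'^i Y'^j) with the Gammas evaluated at the stage position; h = 0.150000; intermediate values shown to 6 dp
step 0: p = 1.0000, q = -0.2500, dp/dtau = 1.2500, dq/dtau = 1.0000
step 1:
  k1: at (p, q) = (1.000000, -0.250000), (dp/dtau, dq/dtau) = (1.250000, 1.000000); Gamma_ppp = 0.266667, Gamma_ppq = 0.000000, Gamma_pqq = -0.800000, Gamma_qpp = 0.000000, Gamma_qpq = 0.250000, Gamma_qqq = 0.000000; k1 = (1.250000, 1.000000, 0.383333, -0.625000)
  k2: at (p, q) = (1.093750, -0.175000), (dp/dtau, dq/dtau) = (1.278750, 0.953125); Gamma_ppp = 0.261710, Gamma_ppq = 0.000000, Gamma_pqq = -0.779182, Gamma_qpp = 0.000000, Gamma_qpq = 0.244275, Gamma_qqq = 0.000000; k2 = (1.278750, 0.953125, 0.279897, -0.595448)
  k3: at (p, q) = (1.095906, -0.178516), (dp/dtau, dq/dtau) = (1.270992, 0.955341); Gamma_ppp = 0.261597, Gamma_ppq = 0.000000, Gamma_pqq = -0.778713, Gamma_qpp = 0.000000, Gamma_qpq = 0.244146, Gamma_qqq = 0.000000; k3 = (1.270992, 0.955341, 0.288124, -0.592900)
  k4: at (p, q) = (1.190649, -0.106699), (dp/dtau, dq/dtau) = (1.293219, 0.911065); Gamma_ppp = 0.256684, Gamma_ppq = 0.000000, Gamma_pqq = -0.758550, Gamma_qpp = 0.000000, Gamma_qpq = 0.238627, Gamma_qqq = 0.000000; k4 = (1.293219, 0.911065, 0.200344, -0.562303)
  Y <- Y + (h/6)(k1 + 2k2 + 2k3 + k4): p = 1.1911, q = -0.1068, dp/dtau = 1.2930, dq/dtau = 0.9109
step 2:
  k1: at (p, q) = (1.191068, -0.106800), (dp/dtau, dq/dtau) = (1.292993, 0.910900); Gamma_ppp = 0.256663, Gamma_ppq = 0.000000, Gamma_pqq = -0.758463, Gamma_qpp = 0.000000, Gamma_qpq = 0.238603, Gamma_qqq = 0.000000; k1 = (1.292993, 0.910900, 0.200229, -0.562046)
  k2: at (p, q) = (1.288042, -0.038483), (dp/dtau, dq/dtau) = (1.308010, 0.868747); Gamma_ppp = 0.251741, Gamma_ppq = 0.000000, Gamma_pqq = -0.738682, Gamma_qpp = 0.000000, Gamma_qpq = 0.233207, Gamma_qqq = 0.000000; k2 = (1.308010, 0.868747, 0.126798, -0.529999)
  k3: at (p, q) = (1.289168, -0.041644), (dp/dtau, dq/dtau) = (1.302503, 0.871150); Gamma_ppp = 0.251684, Gamma_ppq = 0.000000, Gamma_pqq = -0.738458, Gamma_qpp = 0.000000, Gamma_qpq = 0.233145, Gamma_qqq = 0.000000; k3 = (1.302503, 0.871150, 0.133432, -0.529089)
  k4: at (p, q) = (1.386443, 0.023872), (dp/dtau, dq/dtau) = (1.313008, 0.831537); Gamma_ppp = 0.246861, Gamma_ppq = 0.000000, Gamma_pqq = -0.719456, Gamma_qpp = 0.000000, Gamma_qpq = 0.227975, Gamma_qqq = 0.000000; k4 = (1.313008, 0.831537, 0.071884, -0.497813)
  Y <- Y + (h/6)(k1 + 2k2 + 2k3 + k4): p = 1.3867, q = 0.0238, dp/dtau = 1.3128, dq/dtau = 0.8314
step 3:
  k1: at (p, q) = (1.386743, 0.023756), (dp/dtau, dq/dtau) = (1.312807, 0.831449); Gamma_ppp = 0.246847, Gamma_ppq = 0.000000, Gamma_pqq = -0.719399, Gamma_qpp = 0.000000, Gamma_qpq = 0.227960, Gamma_qqq = 0.000000; k1 = (1.312807, 0.831449, 0.071895, -0.497650)
  k2: at (p, q) = (1.485204, 0.086114), (dp/dtau, dq/dtau) = (1.318199, 0.794125); Gamma_ppp = 0.242084, Gamma_ppq = 0.000000, Gamma_pqq = -0.700976, Gamma_qpp = 0.000000, Gamma_qpq = 0.222955, Gamma_qqq = 0.000000; k2 = (1.318199, 0.794125, 0.021402, -0.466786)
  k3: at (p, q) = (1.485608, 0.083315), (dp/dtau, dq/dtau) = (1.314412, 0.796440); Gamma_ppp = 0.242065, Gamma_ppq = 0.000000, Gamma_pqq = -0.700902, Gamma_qpp = 0.000000, Gamma_qpq = 0.222935, Gamma_qqq = 0.000000; k3 = (1.314412, 0.796440, 0.026383, -0.466760)
  k4: at (p, q) = (1.583905, 0.143222), (dp/dtau, dq/dtau) = (1.316765, 0.761435); Gamma_ppp = 0.237433, Gamma_ppq = 0.000000, Gamma_pqq = -0.683287, Gamma_qpp = 0.000000, Gamma_qpq = 0.218155, Gamma_qqq = 0.000000; k4 = (1.316765, 0.761435, -0.015520, -0.437457)
  Y <- Y + (h/6)(k1 + 2k2 + 2k3 + k4): p = 1.5841, q = 0.1431, dp/dtau = 1.3166, dq/dtau = 0.7614
step 4:
  k1: at (p, q) = (1.584113, 0.143106), (dp/dtau, dq/dtau) = (1.316606, 0.761394); Gamma_ppp = 0.237423, Gamma_ppq = 0.000000, Gamma_pqq = -0.683250, Gamma_qpp = 0.000000, Gamma_qpq = 0.218145, Gamma_qqq = 0.000000; k1 = (1.316606, 0.761394, -0.015467, -0.437361)
  k2: at (p, q) = (1.682859, 0.200211), (dp/dtau, dq/dtau) = (1.315446, 0.728592); Gamma_ppp = 0.232894, Gamma_ppq = 0.000000, Gamma_pqq = -0.666296, Gamma_qpp = 0.000000, Gamma_qpq = 0.213545, Gamma_qqq = 0.000000; k2 = (1.315446, 0.728592, -0.049299, -0.409333)
  k3: at (p, q) = (1.682772, 0.197750), (dp/dtau, dq/dtau) = (1.312909, 0.730694); Gamma_ppp = 0.232898, Gamma_ppq = 0.000000, Gamma_pqq = -0.666310, Gamma_qpp = 0.000000, Gamma_qpq = 0.213549, Gamma_qqq = 0.000000; k3 = (1.312909, 0.730694, -0.045701, -0.409729)
  k4: at (p, q) = (1.781049, 0.252710), (dp/dtau, dq/dtau) = (1.309751, 0.699935); Gamma_ppp = 0.228513, Gamma_ppq = 0.000000, Gamma_pqq = -0.650136, Gamma_qpp = 0.000000, Gamma_qpq = 0.209159, Gamma_qqq = 0.000000; k4 = (1.309751, 0.699935, -0.073495, -0.383489)
  Y <- Y + (h/6)(k1 + 2k2 + 2k3 + k4): p = 1.7812, q = 0.2526, dp/dtau = 1.3096, dq/dtau = 0.6999

Answer: p = 1.7812, q = 0.2526, dp/dtau = 1.3096, dq/dtau = 0.6999


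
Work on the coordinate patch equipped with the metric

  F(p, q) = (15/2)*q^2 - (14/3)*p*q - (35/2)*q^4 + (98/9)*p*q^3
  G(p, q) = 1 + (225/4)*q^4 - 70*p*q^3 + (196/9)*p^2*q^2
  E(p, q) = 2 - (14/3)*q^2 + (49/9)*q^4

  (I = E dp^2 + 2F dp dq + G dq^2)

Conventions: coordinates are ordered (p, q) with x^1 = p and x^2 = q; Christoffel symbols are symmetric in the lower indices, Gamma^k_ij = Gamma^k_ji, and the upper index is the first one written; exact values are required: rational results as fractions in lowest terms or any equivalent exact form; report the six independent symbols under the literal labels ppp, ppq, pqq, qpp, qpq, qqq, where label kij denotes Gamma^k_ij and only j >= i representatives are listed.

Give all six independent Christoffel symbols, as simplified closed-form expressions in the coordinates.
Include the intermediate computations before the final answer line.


E = 2 - (14/3)*q^2 + (49/9)*q^4; F = (15/2)*q^2 - (14/3)*p*q - (35/2)*q^4 + (98/9)*p*q^3; G = 1 + (225/4)*q^4 - 70*p*q^3 + (196/9)*p^2*q^2
Gamma^k_ij = (1/2) g^{kl} (d_i g_jl + d_j g_il - d_l g_ij), with g^inv = (1/(EG-F^2)) [[G, -F], [-F, E]]
first partials: E_p = 0, E_q = -(28/3)*q + (196/9)*q^3, F_p = -(14/3)*q + (98/9)*q^3, F_q = 15*q - (14/3)*p - 70*q^3 + (98/3)*p*q^2, G_p = -70*q^3 + (392/9)*p*q^2, G_q = 225*q^3 - 210*p*q^2 + (392/9)*p^2*q
D = EG - F^2 = 2 - (14/3)*q^2 + (2221/36)*q^4 - 70*p*q^3 + (196/9)*p^2*q^2
expanded: Gamma^p_pp = (G E_p - 2F F_p + F E_q)/(2D), Gamma^p_pq = (G E_q - F G_p)/(2D), Gamma^p_qq = (2G F_q - G G_p - F G_q)/(2D), Gamma^q_pp = (2E F_p - E E_q - F E_p)/(2D), Gamma^q_pq = (E G_p - F E_q)/(2D), Gamma^q_qq = (E G_q - 2F F_q + F G_p)/(2D); substitute and cancel common factors

Answer: Gamma_ppp = 0, Gamma_ppq = (392*q^3 - 168*q)/(784*p^2*q^2 - 2520*p*q^3 + 2221*q^4 - 168*q^2 + 72), Gamma_pqq = (392*p*q^2 - 168*p - 1260*q^3 + 540*q)/(784*p^2*q^2 - 2520*p*q^3 + 2221*q^4 - 168*q^2 + 72), Gamma_qpp = 0, Gamma_qpq = (784*p*q^2 - 1260*q^3)/(784*p^2*q^2 - 2520*p*q^3 + 2221*q^4 - 168*q^2 + 72), Gamma_qqq = (784*p^2*q - 3780*p*q^2 + 4050*q^3)/(784*p^2*q^2 - 2520*p*q^3 + 2221*q^4 - 168*q^2 + 72)


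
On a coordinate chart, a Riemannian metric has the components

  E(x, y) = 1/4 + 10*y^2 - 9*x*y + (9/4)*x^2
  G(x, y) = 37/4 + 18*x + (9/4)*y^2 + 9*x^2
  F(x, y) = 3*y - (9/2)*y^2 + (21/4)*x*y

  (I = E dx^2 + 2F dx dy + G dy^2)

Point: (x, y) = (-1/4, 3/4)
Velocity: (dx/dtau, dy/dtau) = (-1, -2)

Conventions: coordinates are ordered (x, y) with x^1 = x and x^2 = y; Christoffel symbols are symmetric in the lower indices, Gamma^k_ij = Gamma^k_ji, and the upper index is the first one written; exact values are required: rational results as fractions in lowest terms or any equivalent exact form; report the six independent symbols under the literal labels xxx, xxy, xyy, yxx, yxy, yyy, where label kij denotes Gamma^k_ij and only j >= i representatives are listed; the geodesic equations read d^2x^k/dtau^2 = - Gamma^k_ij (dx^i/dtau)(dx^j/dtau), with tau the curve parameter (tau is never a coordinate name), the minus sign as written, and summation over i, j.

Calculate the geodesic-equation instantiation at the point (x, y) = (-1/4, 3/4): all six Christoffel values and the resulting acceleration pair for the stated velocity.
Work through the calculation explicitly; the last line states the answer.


E = 493/64, F = -81/64, G = 421/64 at the point
E_x = -63/8, E_y = 69/4, F_x = 63/16, F_y = -81/16, G_x = 27/2, G_y = 27/8
EG - F^2 = 6281/128;  g^inv = (128/6281) * [[421/64, 81/64], [81/64, 493/64]]
first-kind symbols [ij,l] = (1/2)(d_i g_jl + d_j g_il - d_l g_ij): [xx,x] = E_x/2 = -63/16, [xx,y] = F_x - E_y/2 = -75/16, [xy,x] = E_y/2 = 69/8, [xy,y] = G_x/2 = 27/4, [yy,x] = F_y - G_x/2 = -189/16, [yy,y] = G_y/2 = 27/16
Gamma^x_ij = (G*[ij,x] - F*[ij,y])/(EG - F^2), Gamma^y_ij = (E*[ij,y] - F*[ij,x])/(EG - F^2)
Gamma_xxx = -16299/25124, Gamma_xxy = 33423/25124, Gamma_xyy = -38691/25124, Gamma_yxx = -21039/25124, Gamma_yxy = 32211/25124, Gamma_yyy = -999/25124
d^2x/dtau^2 = -(Gamma_xxx*(-1)^2 + 2*Gamma_xxy*(-1)*(-2) + Gamma_xyy*(-2)^2) = 37371/25124
d^2y/dtau^2 = -(Gamma_yxx*(-1)^2 + 2*Gamma_yxy*(-1)*(-2) + Gamma_yyy*(-2)^2) = -103809/25124

Answer: Gamma_xxx = -16299/25124, Gamma_xxy = 33423/25124, Gamma_xyy = -38691/25124, Gamma_yxx = -21039/25124, Gamma_yxy = 32211/25124, Gamma_yyy = -999/25124; accelerations (d^2x/dtau^2, d^2y/dtau^2) = (37371/25124, -103809/25124)


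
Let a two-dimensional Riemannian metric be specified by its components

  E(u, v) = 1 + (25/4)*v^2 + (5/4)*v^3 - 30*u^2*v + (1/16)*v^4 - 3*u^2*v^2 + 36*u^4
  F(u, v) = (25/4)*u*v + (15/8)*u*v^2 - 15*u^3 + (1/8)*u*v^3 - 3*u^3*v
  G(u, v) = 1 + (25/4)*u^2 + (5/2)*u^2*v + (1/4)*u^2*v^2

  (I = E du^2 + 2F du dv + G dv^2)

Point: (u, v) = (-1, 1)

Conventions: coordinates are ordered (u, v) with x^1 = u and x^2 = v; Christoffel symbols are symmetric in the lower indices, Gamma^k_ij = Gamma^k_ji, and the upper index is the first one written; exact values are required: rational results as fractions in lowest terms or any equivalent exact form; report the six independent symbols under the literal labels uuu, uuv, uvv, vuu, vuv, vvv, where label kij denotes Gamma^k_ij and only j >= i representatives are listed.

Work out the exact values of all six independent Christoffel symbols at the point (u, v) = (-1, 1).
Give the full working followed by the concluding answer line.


E = 185/16, F = 39/4, G = 10 at the point
E_u = -78, E_v = -39/2, F_u = -183/4, F_v = -59/8, G_u = -18, G_v = 3
EG - F^2 = 329/16;  g^inv = (16/329) * [[10, -39/4], [-39/4, 185/16]]
first-kind symbols [ij,l] = (1/2)(d_i g_jl + d_j g_il - d_l g_ij): [uu,u] = E_u/2 = -39, [uu,v] = F_u - E_v/2 = -36, [uv,u] = E_v/2 = -39/4, [uv,v] = G_u/2 = -9, [vv,u] = F_v - G_u/2 = 13/8, [vv,v] = G_v/2 = 3/2
Gamma^u_ij = (G*[ij,u] - F*[ij,v])/(EG - F^2), Gamma^v_ij = (E*[ij,v] - F*[ij,u])/(EG - F^2)

Answer: Gamma_uuu = -624/329, Gamma_uuv = -156/329, Gamma_uvv = 26/329, Gamma_vuu = -576/329, Gamma_vuv = -144/329, Gamma_vvv = 24/329


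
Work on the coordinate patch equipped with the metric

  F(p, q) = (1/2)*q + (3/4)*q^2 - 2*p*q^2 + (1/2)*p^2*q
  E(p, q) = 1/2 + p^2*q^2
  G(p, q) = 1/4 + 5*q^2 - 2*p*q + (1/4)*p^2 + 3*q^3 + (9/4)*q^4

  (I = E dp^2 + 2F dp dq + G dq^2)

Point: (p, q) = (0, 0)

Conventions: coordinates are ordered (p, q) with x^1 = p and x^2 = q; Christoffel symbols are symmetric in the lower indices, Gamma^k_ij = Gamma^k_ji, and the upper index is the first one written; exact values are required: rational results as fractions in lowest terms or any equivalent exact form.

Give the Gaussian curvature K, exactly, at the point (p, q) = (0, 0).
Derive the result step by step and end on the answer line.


E = 1/2, F = 0, G = 1/4, EG - F^2 = 1/8 at the point
E_p = 0, E_q = 0, F_p = 0, F_q = 1/2, G_p = 0, G_q = 0
E_qq = 0, F_pq = 0, G_pp = 1/2
Brioschi: K = (det M1 - det M2) / (EG - F^2)^2 with the standard first/second-derivative matrices M1, M2.
M1 = [[-E_qq/2 + F_pq - G_pp/2, E_p/2, F_p - E_q/2], [F_q - G_p/2, E, F], [G_q/2, F, G]] = [[-1/4, 0, 0], [1/2, 1/2, 0], [0, 0, 1/4]]; det M1 = -1/32
M2 = [[0, E_q/2, G_p/2], [E_q/2, E, F], [G_p/2, F, G]] = [[0, 0, 0], [0, 1/2, 0], [0, 0, 1/4]]; det M2 = 0
det M1 - det M2 = -1/32; K = -1/32 / (1/8)^2 = -2

Answer: K = -2


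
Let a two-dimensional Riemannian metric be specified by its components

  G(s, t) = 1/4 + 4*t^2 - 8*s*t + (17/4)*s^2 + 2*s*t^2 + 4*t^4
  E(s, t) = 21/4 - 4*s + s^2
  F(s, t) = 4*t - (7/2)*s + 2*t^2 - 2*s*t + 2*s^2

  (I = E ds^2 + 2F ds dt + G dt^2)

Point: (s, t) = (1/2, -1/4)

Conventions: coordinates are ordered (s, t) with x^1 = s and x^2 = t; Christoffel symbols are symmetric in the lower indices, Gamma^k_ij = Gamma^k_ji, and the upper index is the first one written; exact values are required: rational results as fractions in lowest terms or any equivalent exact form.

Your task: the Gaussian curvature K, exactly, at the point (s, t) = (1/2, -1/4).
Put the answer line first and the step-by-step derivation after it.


Answer: K = -466376/537289

E = 7/2, F = -15/8, G = 169/64, EG - F^2 = 733/128 at the point
E_s = -3, E_t = 0, F_s = -1, F_t = 2, G_s = 51/8, G_t = -27/4
E_tt = 0, F_st = -2, G_ss = 17/2
Apply the Brioschi formula K = (det M1 - det M2)/(EG - F^2)^2 over the derivative matrices of E, F, G.
M1 = [[-E_tt/2 + F_st - G_ss/2, E_s/2, F_s - E_t/2], [F_t - G_s/2, E, F], [G_t/2, F, G]] = [[-25/4, -3/2, -1], [-19/16, 7/2, -15/8], [-27/8, -15/8, 169/64]]; det M1 = -131125/2048
M2 = [[0, E_t/2, G_s/2], [E_t/2, E, F], [G_s/2, F, G]] = [[0, 0, 51/16], [0, 7/2, -15/8], [51/16, -15/8, 169/64]]; det M2 = -18207/512
det M1 - det M2 = -58297/2048; K = -58297/2048 / (733/128)^2 = -466376/537289


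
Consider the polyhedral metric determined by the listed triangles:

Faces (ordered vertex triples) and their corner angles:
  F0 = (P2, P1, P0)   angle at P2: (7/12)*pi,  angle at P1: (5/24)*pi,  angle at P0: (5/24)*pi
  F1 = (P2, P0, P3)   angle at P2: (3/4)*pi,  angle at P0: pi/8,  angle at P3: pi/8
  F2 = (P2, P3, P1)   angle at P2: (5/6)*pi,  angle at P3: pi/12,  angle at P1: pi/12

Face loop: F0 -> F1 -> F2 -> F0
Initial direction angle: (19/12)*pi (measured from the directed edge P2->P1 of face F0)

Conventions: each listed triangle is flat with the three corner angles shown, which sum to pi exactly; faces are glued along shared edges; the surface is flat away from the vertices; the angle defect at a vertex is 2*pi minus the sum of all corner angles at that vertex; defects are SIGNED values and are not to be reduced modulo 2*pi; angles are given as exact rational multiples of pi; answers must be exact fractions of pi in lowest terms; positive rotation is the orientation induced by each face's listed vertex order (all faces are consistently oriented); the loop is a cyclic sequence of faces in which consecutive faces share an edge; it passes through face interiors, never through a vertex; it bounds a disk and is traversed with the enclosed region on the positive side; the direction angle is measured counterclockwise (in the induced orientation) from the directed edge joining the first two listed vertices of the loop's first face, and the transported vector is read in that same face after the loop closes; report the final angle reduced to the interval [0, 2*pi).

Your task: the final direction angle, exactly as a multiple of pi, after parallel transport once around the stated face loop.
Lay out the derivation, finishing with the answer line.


enclosed vertex P2: corner angles sum to (13/6)*pi, defect = 2*pi - (13/6)*pi = -pi/6
adding the enclosed defects to the starting angle (mod 2*pi, induced orientation) gives the holonomy
final angle = (19/12)*pi - pi/6 = (17/12)*pi (mod 2*pi)

Answer: final direction angle = (17/12)*pi


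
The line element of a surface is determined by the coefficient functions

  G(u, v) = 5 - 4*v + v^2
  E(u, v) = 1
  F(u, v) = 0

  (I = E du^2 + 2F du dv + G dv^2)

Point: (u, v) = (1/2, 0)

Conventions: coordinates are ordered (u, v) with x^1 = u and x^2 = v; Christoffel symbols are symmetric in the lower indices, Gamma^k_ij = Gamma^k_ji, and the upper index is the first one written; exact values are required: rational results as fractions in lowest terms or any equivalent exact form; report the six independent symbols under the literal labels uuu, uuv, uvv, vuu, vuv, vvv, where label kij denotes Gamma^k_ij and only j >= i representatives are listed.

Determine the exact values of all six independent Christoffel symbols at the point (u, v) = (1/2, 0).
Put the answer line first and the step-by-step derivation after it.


Answer: Gamma_uuu = 0, Gamma_uuv = 0, Gamma_uvv = 0, Gamma_vuu = 0, Gamma_vuv = 0, Gamma_vvv = -2/5

E = 1, F = 0, G = 5 at the point
E_u = 0, E_v = 0, F_u = 0, F_v = 0, G_u = 0, G_v = -4
EG - F^2 = 5;  g^inv = (1/5) * [[5, 0], [0, 1]]
first-kind symbols [ij,l] = (1/2)(d_i g_jl + d_j g_il - d_l g_ij): [uu,u] = E_u/2 = 0, [uu,v] = F_u - E_v/2 = 0, [uv,u] = E_v/2 = 0, [uv,v] = G_u/2 = 0, [vv,u] = F_v - G_u/2 = 0, [vv,v] = G_v/2 = -2
Gamma^u_ij = (G*[ij,u] - F*[ij,v])/(EG - F^2), Gamma^v_ij = (E*[ij,v] - F*[ij,u])/(EG - F^2)


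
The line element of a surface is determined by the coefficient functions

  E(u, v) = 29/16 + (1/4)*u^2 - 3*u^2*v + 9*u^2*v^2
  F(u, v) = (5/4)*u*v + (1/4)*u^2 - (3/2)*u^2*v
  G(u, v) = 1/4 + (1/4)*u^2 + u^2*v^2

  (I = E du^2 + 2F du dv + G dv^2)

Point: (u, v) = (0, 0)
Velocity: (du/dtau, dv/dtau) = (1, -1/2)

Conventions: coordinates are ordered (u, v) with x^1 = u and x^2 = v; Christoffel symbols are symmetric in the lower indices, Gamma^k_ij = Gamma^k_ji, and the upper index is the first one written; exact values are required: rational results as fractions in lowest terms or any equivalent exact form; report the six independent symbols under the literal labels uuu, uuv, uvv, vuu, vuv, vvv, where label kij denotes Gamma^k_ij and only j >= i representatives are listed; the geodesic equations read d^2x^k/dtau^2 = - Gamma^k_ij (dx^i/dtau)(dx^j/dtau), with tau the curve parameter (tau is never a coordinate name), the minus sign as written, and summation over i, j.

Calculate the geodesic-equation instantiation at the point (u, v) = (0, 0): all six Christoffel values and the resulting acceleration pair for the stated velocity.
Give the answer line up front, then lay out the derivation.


Answer: Gamma_uuu = 0, Gamma_uuv = 0, Gamma_uvv = 0, Gamma_vuu = 0, Gamma_vuv = 0, Gamma_vvv = 0; accelerations (d^2u/dtau^2, d^2v/dtau^2) = (0, 0)

E = 29/16, F = 0, G = 1/4 at the point
E_u = 0, E_v = 0, F_u = 0, F_v = 0, G_u = 0, G_v = 0
EG - F^2 = 29/64;  g^inv = (64/29) * [[1/4, 0], [0, 29/16]]
first-kind symbols [ij,l] = (1/2)(d_i g_jl + d_j g_il - d_l g_ij): [uu,u] = E_u/2 = 0, [uu,v] = F_u - E_v/2 = 0, [uv,u] = E_v/2 = 0, [uv,v] = G_u/2 = 0, [vv,u] = F_v - G_u/2 = 0, [vv,v] = G_v/2 = 0
Gamma^u_ij = (G*[ij,u] - F*[ij,v])/(EG - F^2), Gamma^v_ij = (E*[ij,v] - F*[ij,u])/(EG - F^2)
Gamma_uuu = 0, Gamma_uuv = 0, Gamma_uvv = 0, Gamma_vuu = 0, Gamma_vuv = 0, Gamma_vvv = 0
d^2u/dtau^2 = -(Gamma_uuu*(1)^2 + 2*Gamma_uuv*(1)*(-1/2) + Gamma_uvv*(-1/2)^2) = 0
d^2v/dtau^2 = -(Gamma_vuu*(1)^2 + 2*Gamma_vuv*(1)*(-1/2) + Gamma_vvv*(-1/2)^2) = 0


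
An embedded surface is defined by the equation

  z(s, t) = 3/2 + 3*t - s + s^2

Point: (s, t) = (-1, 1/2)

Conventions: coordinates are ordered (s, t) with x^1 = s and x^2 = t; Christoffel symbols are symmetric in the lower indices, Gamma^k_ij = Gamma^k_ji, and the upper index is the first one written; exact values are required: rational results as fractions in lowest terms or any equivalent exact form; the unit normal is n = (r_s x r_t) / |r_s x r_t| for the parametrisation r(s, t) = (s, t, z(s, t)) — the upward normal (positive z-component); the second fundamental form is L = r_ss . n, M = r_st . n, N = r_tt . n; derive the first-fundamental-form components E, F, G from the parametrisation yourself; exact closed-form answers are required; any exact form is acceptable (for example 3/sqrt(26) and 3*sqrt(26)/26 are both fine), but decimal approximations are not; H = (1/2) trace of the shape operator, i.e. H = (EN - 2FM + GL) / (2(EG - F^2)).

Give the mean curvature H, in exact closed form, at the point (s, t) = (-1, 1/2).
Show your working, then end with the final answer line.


z_s = -3, z_t = 3, z_ss = 2, z_st = 0, z_tt = 0
E = 10, F = -9, G = 10; answer radicand W^2 = 19
unnormalised second-form numerators: l = 2, m = 0, n = 0; L = l/sqrt(19), and similarly M = m/sqrt(W^2), N = n/sqrt(W^2)
H = (E*n - 2*F*m + G*l) / (2*(EG - F^2)*sqrt(W^2)); E*n - 2*F*m + G*l = 20, EG - F^2 = 19, so H = (10/19)/sqrt(19)

Answer: H = 10*sqrt(19)/361


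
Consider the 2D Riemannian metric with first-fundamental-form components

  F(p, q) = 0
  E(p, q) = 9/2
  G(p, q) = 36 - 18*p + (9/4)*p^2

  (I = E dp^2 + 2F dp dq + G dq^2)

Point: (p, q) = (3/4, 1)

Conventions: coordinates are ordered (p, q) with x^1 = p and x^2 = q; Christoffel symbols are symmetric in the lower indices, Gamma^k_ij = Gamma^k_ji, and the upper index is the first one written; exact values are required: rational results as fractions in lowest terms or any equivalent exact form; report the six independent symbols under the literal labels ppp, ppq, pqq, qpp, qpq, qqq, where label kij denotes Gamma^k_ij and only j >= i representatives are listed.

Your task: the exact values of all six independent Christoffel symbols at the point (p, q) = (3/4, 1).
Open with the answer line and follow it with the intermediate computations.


Answer: Gamma_ppp = 0, Gamma_ppq = 0, Gamma_pqq = 13/8, Gamma_qpp = 0, Gamma_qpq = -4/13, Gamma_qqq = 0

E = 9/2, F = 0, G = 1521/64 at the point
E_p = 0, E_q = 0, F_p = 0, F_q = 0, G_p = -117/8, G_q = 0
EG - F^2 = 13689/128;  g^inv = (128/13689) * [[1521/64, 0], [0, 9/2]]
first-kind symbols [ij,l] = (1/2)(d_i g_jl + d_j g_il - d_l g_ij): [pp,p] = E_p/2 = 0, [pp,q] = F_p - E_q/2 = 0, [pq,p] = E_q/2 = 0, [pq,q] = G_p/2 = -117/16, [qq,p] = F_q - G_p/2 = 117/16, [qq,q] = G_q/2 = 0
Gamma^p_ij = (G*[ij,p] - F*[ij,q])/(EG - F^2), Gamma^q_ij = (E*[ij,q] - F*[ij,p])/(EG - F^2)


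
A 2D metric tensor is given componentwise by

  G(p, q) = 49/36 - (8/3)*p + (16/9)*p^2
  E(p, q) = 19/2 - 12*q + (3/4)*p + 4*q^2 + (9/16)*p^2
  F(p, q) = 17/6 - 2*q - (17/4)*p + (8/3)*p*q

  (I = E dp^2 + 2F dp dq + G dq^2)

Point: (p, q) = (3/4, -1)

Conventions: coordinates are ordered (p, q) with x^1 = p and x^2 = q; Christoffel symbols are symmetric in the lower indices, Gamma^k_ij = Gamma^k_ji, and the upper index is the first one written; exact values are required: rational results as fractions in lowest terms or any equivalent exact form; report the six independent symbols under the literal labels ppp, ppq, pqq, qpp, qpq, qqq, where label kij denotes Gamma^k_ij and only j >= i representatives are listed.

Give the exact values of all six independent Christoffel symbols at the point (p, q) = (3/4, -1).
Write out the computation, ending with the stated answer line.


E = 6753/256, F = -17/48, G = 13/36 at the point
E_p = 51/32, E_q = -20, F_p = -83/12, F_q = 0, G_p = 0, G_q = 0
EG - F^2 = 86633/9216;  g^inv = (9216/86633) * [[13/36, 17/48], [17/48, 6753/256]]
first-kind symbols [ij,l] = (1/2)(d_i g_jl + d_j g_il - d_l g_ij): [pp,p] = E_p/2 = 51/64, [pp,q] = F_p - E_q/2 = 37/12, [pq,p] = E_q/2 = -10, [pq,q] = G_p/2 = 0, [qq,p] = F_q - G_p/2 = 0, [qq,q] = G_q/2 = 0
Gamma^p_ij = (G*[ij,p] - F*[ij,q])/(EG - F^2), Gamma^q_ij = (E*[ij,q] - F*[ij,p])/(EG - F^2)

Answer: Gamma_ppp = 12716/86633, Gamma_ppq = -33280/86633, Gamma_pqq = 0, Gamma_qpp = 752184/86633, Gamma_qpq = -32640/86633, Gamma_qqq = 0


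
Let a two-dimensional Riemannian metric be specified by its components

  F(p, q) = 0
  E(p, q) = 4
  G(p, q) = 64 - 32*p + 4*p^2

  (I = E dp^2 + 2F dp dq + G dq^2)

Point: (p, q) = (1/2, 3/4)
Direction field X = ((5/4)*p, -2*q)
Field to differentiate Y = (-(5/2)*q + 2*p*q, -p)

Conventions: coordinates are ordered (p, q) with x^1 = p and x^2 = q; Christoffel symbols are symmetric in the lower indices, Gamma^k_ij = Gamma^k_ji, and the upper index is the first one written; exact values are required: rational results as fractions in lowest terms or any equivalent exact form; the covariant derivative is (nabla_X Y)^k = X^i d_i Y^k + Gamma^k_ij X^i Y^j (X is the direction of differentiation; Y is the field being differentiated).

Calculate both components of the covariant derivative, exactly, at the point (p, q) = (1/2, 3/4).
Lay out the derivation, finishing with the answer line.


E = 4, F = 0, G = 49 at the point
E_p = 0, E_q = 0, F_p = 0, F_q = 0, G_p = -28, G_q = 0
EG - F^2 = 196;  g^inv = (1/196) * [[49, 0], [0, 4]]
first-kind symbols [ij,l] = (1/2)(d_i g_jl + d_j g_il - d_l g_ij): [pp,p] = E_p/2 = 0, [pp,q] = F_p - E_q/2 = 0, [pq,p] = E_q/2 = 0, [pq,q] = G_p/2 = -14, [qq,p] = F_q - G_p/2 = 14, [qq,q] = G_q/2 = 0
Gamma^p_ij = (G*[ij,p] - F*[ij,q])/(EG - F^2), Gamma^q_ij = (E*[ij,q] - F*[ij,p])/(EG - F^2)
Gamma_ppp = 0, Gamma_ppq = 0, Gamma_pqq = 7/2, Gamma_qpp = 0, Gamma_qpq = -2/7, Gamma_qqq = 0
X = (5/8, -3/2), Y = (-9/8, -1/2) at the point

Answer: (nabla_X Y)^p = 93/16, (nabla_X Y)^q = -57/56


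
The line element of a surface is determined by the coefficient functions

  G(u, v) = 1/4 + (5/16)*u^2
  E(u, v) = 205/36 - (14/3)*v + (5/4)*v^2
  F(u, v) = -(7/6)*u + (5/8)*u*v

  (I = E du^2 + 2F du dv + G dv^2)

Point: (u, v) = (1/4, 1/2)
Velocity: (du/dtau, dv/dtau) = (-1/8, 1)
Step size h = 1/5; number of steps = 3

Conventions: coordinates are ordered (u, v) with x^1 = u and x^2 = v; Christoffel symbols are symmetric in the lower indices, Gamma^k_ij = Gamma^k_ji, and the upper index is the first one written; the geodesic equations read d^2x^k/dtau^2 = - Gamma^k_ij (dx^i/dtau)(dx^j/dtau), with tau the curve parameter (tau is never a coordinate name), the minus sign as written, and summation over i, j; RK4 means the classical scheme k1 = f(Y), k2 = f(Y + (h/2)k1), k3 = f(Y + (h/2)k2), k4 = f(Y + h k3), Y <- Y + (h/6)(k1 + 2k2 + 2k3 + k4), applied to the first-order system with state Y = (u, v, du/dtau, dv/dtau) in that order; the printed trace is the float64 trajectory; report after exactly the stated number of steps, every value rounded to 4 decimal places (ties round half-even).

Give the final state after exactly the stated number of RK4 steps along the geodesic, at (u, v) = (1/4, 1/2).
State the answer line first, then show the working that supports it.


Answer: u = 0.1436, v = 1.0833, du/dtau = -0.2389, dv/dtau = 0.9438

f(Y) = (du/dtau, dv/dtau, -Gamma^u_ij Y'^i Y'^j, -Gamma^v_ij Y'^i Y'^j) with the Gammas evaluated at the stage position; h = 0.200000; intermediate values shown to 6 dp
step 0: u = 0.2500, v = 0.5000, du/dtau = -0.1250, dv/dtau = 1.0000
step 1:
  k1: at (u, v) = (0.250000, 0.500000), (du/dtau, dv/dtau) = (-0.125000, 1.000000); Gamma_uuu = 0.193107, Gamma_uuv = -0.469816, Gamma_uvv = 0.022293, Gamma_vuu = 3.322075, Gamma_vuv = -0.082366, Gamma_vvv = 0.017662; k1 = (-0.125000, 1.000000, -0.142765, -0.090161)
  k2: at (u, v) = (0.237500, 0.600000), (du/dtau, dv/dtau) = (-0.139276, 0.990984); Gamma_uuu = 0.173139, Gamma_uuv = -0.476658, Gamma_uvv = 0.023104, Gamma_vuu = 3.079736, Gamma_vuv = -0.057553, Gamma_vvv = 0.016232; k2 = (-0.139276, 0.990984, -0.157625, -0.091568)
  k3: at (u, v) = (0.236072, 0.599098), (du/dtau, dv/dtau) = (-0.140763, 0.990843); Gamma_uuu = 0.172257, Gamma_uuv = -0.476563, Gamma_uvv = 0.022936, Gamma_vuu = 3.083014, Gamma_vuv = -0.057424, Gamma_vvv = 0.016041; k3 = (-0.140763, 0.990843, -0.158867, -0.092853)
  k4: at (u, v) = (0.221847, 0.698169), (du/dtau, dv/dtau) = (-0.156773, 0.981429); Gamma_uuu = 0.151309, Gamma_uuv = -0.481316, Gamma_uvv = 0.023527, Gamma_vuu = 2.844320, Gamma_vuv = -0.032611, Gamma_vvv = 0.014364; k4 = (-0.156773, 0.981429, -0.174492, -0.093778)
  Y <- Y + (h/6)(k1 + 2k2 + 2k3 + k4): u = 0.2219, v = 0.6982, du/dtau = -0.1567, dv/dtau = 0.9816
step 2:
  k1: at (u, v) = (0.221938, 0.698169), (du/dtau, dv/dtau) = (-0.156675, 0.981574); Gamma_uuu = 0.151368, Gamma_uuv = -0.481317, Gamma_uvv = 0.023537, Gamma_vuu = 2.844257, Gamma_vuv = -0.032623, Gamma_vvv = 0.014375; k1 = (-0.156675, 0.981574, -0.174435, -0.093702)
  k2: at (u, v) = (0.206271, 0.796327), (du/dtau, dv/dtau) = (-0.174118, 0.972204); Gamma_uuu = 0.129914, Gamma_uuv = -0.483265, Gamma_uvv = 0.023886, Gamma_vuu = 2.608807, Gamma_vuv = -0.008450, Gamma_vvv = 0.012518; k2 = (-0.174118, 0.972204, -0.190128, -0.093784)
  k3: at (u, v) = (0.204526, 0.795390), (du/dtau, dv/dtau) = (-0.175688, 0.972195); Gamma_uuu = 0.128982, Gamma_uuv = -0.483255, Gamma_uvv = 0.023653, Gamma_vuu = 2.612252, Gamma_vuv = -0.008600, Gamma_vvv = 0.012313; k3 = (-0.175688, 0.972195, -0.191420, -0.095205)
  k4: at (u, v) = (0.186801, 0.892609), (du/dtau, dv/dtau) = (-0.194959, 0.962533); Gamma_uuu = 0.107201, Gamma_uuv = -0.481608, Gamma_uvv = 0.023583, Gamma_vuu = 2.380094, Gamma_vuv = 0.013821, Gamma_vvv = 0.010279; k4 = (-0.194959, 0.962533, -0.206675, -0.094801)
  Y <- Y + (h/6)(k1 + 2k2 + 2k3 + k4): u = 0.1869, v = 0.8926, du/dtau = -0.1948, dv/dtau = 0.9627
step 3:
  k1: at (u, v) = (0.186897, 0.892600), (du/dtau, dv/dtau) = (-0.194815, 0.962691); Gamma_uuu = 0.107254, Gamma_uuv = -0.481608, Gamma_uvv = 0.023595, Gamma_vuu = 2.380061, Gamma_vuv = 0.013825, Gamma_vvv = 0.010290; k1 = (-0.194815, 0.962691, -0.206586, -0.094680)
  k2: at (u, v) = (0.167415, 0.988869), (du/dtau, dv/dtau) = (-0.215473, 0.953223); Gamma_uuu = 0.085808, Gamma_uuv = -0.475304, Gamma_uvv = 0.023053, Gamma_vuu = 2.150672, Gamma_vuv = 0.033474, Gamma_vvv = 0.008183; k2 = (-0.215473, 0.953223, -0.220180, -0.093538)
  k3: at (u, v) = (0.165349, 0.987922), (du/dtau, dv/dtau) = (-0.216833, 0.953337); Gamma_uuu = 0.084899, Gamma_uuv = -0.475427, Gamma_uvv = 0.022741, Gamma_vuu = 2.154084, Gamma_vuv = 0.032865, Gamma_vvv = 0.007988; k3 = (-0.216833, 0.953337, -0.221215, -0.094950)
  k4: at (u, v) = (0.143530, 1.083267), (du/dtau, dv/dtau) = (-0.239058, 0.943701); Gamma_uuu = 0.064300, Gamma_uuv = -0.463374, Gamma_uvv = 0.021494, Gamma_vuu = 1.926953, Gamma_vuv = 0.047922, Gamma_vvv = 0.005890; k4 = (-0.239058, 0.943701, -0.231891, -0.093746)
  Y <- Y + (h/6)(k1 + 2k2 + 2k3 + k4): u = 0.1436, v = 1.0833, du/dtau = -0.2389, dv/dtau = 0.9438
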